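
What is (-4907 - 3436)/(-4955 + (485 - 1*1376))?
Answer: 8343/5846 ≈ 1.4271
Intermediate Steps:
(-4907 - 3436)/(-4955 + (485 - 1*1376)) = -8343/(-4955 + (485 - 1376)) = -8343/(-4955 - 891) = -8343/(-5846) = -8343*(-1/5846) = 8343/5846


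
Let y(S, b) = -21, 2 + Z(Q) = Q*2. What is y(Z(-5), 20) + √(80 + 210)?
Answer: -21 + √290 ≈ -3.9706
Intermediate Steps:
Z(Q) = -2 + 2*Q (Z(Q) = -2 + Q*2 = -2 + 2*Q)
y(Z(-5), 20) + √(80 + 210) = -21 + √(80 + 210) = -21 + √290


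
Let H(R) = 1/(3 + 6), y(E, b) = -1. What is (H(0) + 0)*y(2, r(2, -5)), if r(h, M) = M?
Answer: -1/9 ≈ -0.11111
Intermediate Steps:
H(R) = 1/9
(H(0) + 0)*y(2, r(2, -5)) = (1/9 + 0)*(-1) = (1/9)*(-1) = -1/9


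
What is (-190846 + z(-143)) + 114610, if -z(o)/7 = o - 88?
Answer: -74619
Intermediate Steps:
z(o) = 616 - 7*o (z(o) = -7*(o - 88) = -7*(-88 + o) = 616 - 7*o)
(-190846 + z(-143)) + 114610 = (-190846 + (616 - 7*(-143))) + 114610 = (-190846 + (616 + 1001)) + 114610 = (-190846 + 1617) + 114610 = -189229 + 114610 = -74619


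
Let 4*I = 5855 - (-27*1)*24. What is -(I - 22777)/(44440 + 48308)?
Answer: 84605/370992 ≈ 0.22805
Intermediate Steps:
I = 6503/4 (I = (5855 - (-27*1)*24)/4 = (5855 - (-27)*24)/4 = (5855 - 1*(-648))/4 = (5855 + 648)/4 = (1/4)*6503 = 6503/4 ≈ 1625.8)
-(I - 22777)/(44440 + 48308) = -(6503/4 - 22777)/(44440 + 48308) = -(-84605)/(4*92748) = -1*(-84605/370992) = 84605/370992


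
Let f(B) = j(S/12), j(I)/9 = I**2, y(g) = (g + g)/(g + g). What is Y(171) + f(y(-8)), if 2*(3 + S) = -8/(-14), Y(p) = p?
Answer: 134425/784 ≈ 171.46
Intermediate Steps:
y(g) = 1 (y(g) = (2*g)/((2*g)) = (2*g)*(1/(2*g)) = 1)
S = -19/7 (S = -3 + (-8/(-14))/2 = -3 + (-8*(-1/14))/2 = -3 + (1/2)*(4/7) = -3 + 2/7 = -19/7 ≈ -2.7143)
j(I) = 9*I**2
f(B) = 361/784 (f(B) = 9*(-19/7/12)**2 = 9*(-19/7*1/12)**2 = 9*(-19/84)**2 = 9*(361/7056) = 361/784)
Y(171) + f(y(-8)) = 171 + 361/784 = 134425/784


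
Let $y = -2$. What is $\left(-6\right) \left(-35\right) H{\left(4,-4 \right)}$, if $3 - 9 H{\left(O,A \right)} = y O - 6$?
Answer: $\frac{1190}{3} \approx 396.67$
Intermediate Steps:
$H{\left(O,A \right)} = 1 + \frac{2 O}{9}$ ($H{\left(O,A \right)} = \frac{1}{3} - \frac{- 2 O - 6}{9} = \frac{1}{3} - \frac{-6 - 2 O}{9} = \frac{1}{3} + \left(\frac{2}{3} + \frac{2 O}{9}\right) = 1 + \frac{2 O}{9}$)
$\left(-6\right) \left(-35\right) H{\left(4,-4 \right)} = \left(-6\right) \left(-35\right) \left(1 + \frac{2}{9} \cdot 4\right) = 210 \left(1 + \frac{8}{9}\right) = 210 \cdot \frac{17}{9} = \frac{1190}{3}$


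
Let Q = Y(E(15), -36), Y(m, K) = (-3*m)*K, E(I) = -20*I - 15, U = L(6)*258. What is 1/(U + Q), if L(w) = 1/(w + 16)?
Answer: -11/374091 ≈ -2.9405e-5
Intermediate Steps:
L(w) = 1/(16 + w)
U = 129/11 (U = 258/(16 + 6) = 258/22 = (1/22)*258 = 129/11 ≈ 11.727)
E(I) = -15 - 20*I
Y(m, K) = -3*K*m
Q = -34020 (Q = -3*(-36)*(-15 - 20*15) = -3*(-36)*(-15 - 300) = -3*(-36)*(-315) = -34020)
1/(U + Q) = 1/(129/11 - 34020) = 1/(-374091/11) = -11/374091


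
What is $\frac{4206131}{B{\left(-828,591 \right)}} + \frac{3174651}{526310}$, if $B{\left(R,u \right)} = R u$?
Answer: $- \frac{330109844531}{128774372940} \approx -2.5635$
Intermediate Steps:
$\frac{4206131}{B{\left(-828,591 \right)}} + \frac{3174651}{526310} = \frac{4206131}{\left(-828\right) 591} + \frac{3174651}{526310} = \frac{4206131}{-489348} + 3174651 \cdot \frac{1}{526310} = 4206131 \left(- \frac{1}{489348}\right) + \frac{3174651}{526310} = - \frac{4206131}{489348} + \frac{3174651}{526310} = - \frac{330109844531}{128774372940}$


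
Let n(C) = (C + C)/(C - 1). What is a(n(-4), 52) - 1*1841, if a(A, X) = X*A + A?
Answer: -8781/5 ≈ -1756.2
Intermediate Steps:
n(C) = 2*C/(-1 + C) (n(C) = (2*C)/(-1 + C) = 2*C/(-1 + C))
a(A, X) = A + A*X (a(A, X) = A*X + A = A + A*X)
a(n(-4), 52) - 1*1841 = (2*(-4)/(-1 - 4))*(1 + 52) - 1*1841 = (2*(-4)/(-5))*53 - 1841 = (2*(-4)*(-⅕))*53 - 1841 = (8/5)*53 - 1841 = 424/5 - 1841 = -8781/5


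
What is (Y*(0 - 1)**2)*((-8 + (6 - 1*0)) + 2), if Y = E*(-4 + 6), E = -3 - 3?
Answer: 0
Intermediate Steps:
E = -6
Y = -12 (Y = -6*(-4 + 6) = -6*2 = -12)
(Y*(0 - 1)**2)*((-8 + (6 - 1*0)) + 2) = (-12*(0 - 1)**2)*((-8 + (6 - 1*0)) + 2) = (-12*(-1)**2)*((-8 + (6 + 0)) + 2) = (-12*1)*((-8 + 6) + 2) = -12*(-2 + 2) = -12*0 = 0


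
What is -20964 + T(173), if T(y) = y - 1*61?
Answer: -20852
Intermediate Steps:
T(y) = -61 + y (T(y) = y - 61 = -61 + y)
-20964 + T(173) = -20964 + (-61 + 173) = -20964 + 112 = -20852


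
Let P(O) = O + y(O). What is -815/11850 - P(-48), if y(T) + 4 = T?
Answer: 236837/2370 ≈ 99.931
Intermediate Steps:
y(T) = -4 + T
P(O) = -4 + 2*O (P(O) = O + (-4 + O) = -4 + 2*O)
-815/11850 - P(-48) = -815/11850 - (-4 + 2*(-48)) = -815*1/11850 - (-4 - 96) = -163/2370 - 1*(-100) = -163/2370 + 100 = 236837/2370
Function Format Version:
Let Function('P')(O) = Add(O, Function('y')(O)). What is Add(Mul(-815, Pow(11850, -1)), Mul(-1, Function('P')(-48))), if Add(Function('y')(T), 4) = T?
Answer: Rational(236837, 2370) ≈ 99.931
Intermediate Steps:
Function('y')(T) = Add(-4, T)
Function('P')(O) = Add(-4, Mul(2, O)) (Function('P')(O) = Add(O, Add(-4, O)) = Add(-4, Mul(2, O)))
Add(Mul(-815, Pow(11850, -1)), Mul(-1, Function('P')(-48))) = Add(Mul(-815, Pow(11850, -1)), Mul(-1, Add(-4, Mul(2, -48)))) = Add(Mul(-815, Rational(1, 11850)), Mul(-1, Add(-4, -96))) = Add(Rational(-163, 2370), Mul(-1, -100)) = Add(Rational(-163, 2370), 100) = Rational(236837, 2370)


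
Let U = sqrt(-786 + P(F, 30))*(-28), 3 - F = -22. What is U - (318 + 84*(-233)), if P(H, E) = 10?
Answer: 19254 - 56*I*sqrt(194) ≈ 19254.0 - 779.99*I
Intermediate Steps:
F = 25 (F = 3 - 1*(-22) = 3 + 22 = 25)
U = -56*I*sqrt(194) (U = sqrt(-786 + 10)*(-28) = sqrt(-776)*(-28) = (2*I*sqrt(194))*(-28) = -56*I*sqrt(194) ≈ -779.99*I)
U - (318 + 84*(-233)) = -56*I*sqrt(194) - (318 + 84*(-233)) = -56*I*sqrt(194) - (318 - 19572) = -56*I*sqrt(194) - 1*(-19254) = -56*I*sqrt(194) + 19254 = 19254 - 56*I*sqrt(194)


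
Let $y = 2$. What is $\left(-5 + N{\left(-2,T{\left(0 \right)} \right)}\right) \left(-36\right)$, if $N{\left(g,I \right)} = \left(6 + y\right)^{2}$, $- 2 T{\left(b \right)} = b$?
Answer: $-2124$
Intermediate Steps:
$T{\left(b \right)} = - \frac{b}{2}$
$N{\left(g,I \right)} = 64$ ($N{\left(g,I \right)} = \left(6 + 2\right)^{2} = 8^{2} = 64$)
$\left(-5 + N{\left(-2,T{\left(0 \right)} \right)}\right) \left(-36\right) = \left(-5 + 64\right) \left(-36\right) = 59 \left(-36\right) = -2124$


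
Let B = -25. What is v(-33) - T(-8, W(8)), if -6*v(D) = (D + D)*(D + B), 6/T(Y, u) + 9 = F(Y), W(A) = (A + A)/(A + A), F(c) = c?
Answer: -10840/17 ≈ -637.65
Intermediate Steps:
W(A) = 1 (W(A) = (2*A)/((2*A)) = (2*A)*(1/(2*A)) = 1)
T(Y, u) = 6/(-9 + Y)
v(D) = -D*(-25 + D)/3 (v(D) = -(D + D)*(D - 25)/6 = -2*D*(-25 + D)/6 = -D*(-25 + D)/3)
v(-33) - T(-8, W(8)) = (⅓)*(-33)*(25 - 1*(-33)) - 6/(-9 - 8) = (⅓)*(-33)*(25 + 33) - 6/(-17) = (⅓)*(-33)*58 - 6*(-1)/17 = -638 - 1*(-6/17) = -638 + 6/17 = -10840/17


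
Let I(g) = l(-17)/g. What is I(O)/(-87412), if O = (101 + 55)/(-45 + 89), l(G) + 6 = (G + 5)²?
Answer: -253/568178 ≈ -0.00044528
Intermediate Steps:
l(G) = -6 + (5 + G)² (l(G) = -6 + (G + 5)² = -6 + (5 + G)²)
O = 39/11 (O = 156/44 = 156*(1/44) = 39/11 ≈ 3.5455)
I(g) = 138/g (I(g) = (-6 + (5 - 17)²)/g = (-6 + (-12)²)/g = (-6 + 144)/g = 138/g)
I(O)/(-87412) = (138/(39/11))/(-87412) = (138*(11/39))*(-1/87412) = (506/13)*(-1/87412) = -253/568178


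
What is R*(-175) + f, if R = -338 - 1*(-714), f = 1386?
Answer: -64414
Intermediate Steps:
R = 376 (R = -338 + 714 = 376)
R*(-175) + f = 376*(-175) + 1386 = -65800 + 1386 = -64414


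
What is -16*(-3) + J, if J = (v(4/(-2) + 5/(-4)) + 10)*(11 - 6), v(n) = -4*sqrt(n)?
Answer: 98 - 10*I*sqrt(13) ≈ 98.0 - 36.056*I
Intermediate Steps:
J = 50 - 10*I*sqrt(13) (J = (-4*sqrt(4/(-2) + 5/(-4)) + 10)*(11 - 6) = (-4*sqrt(4*(-1/2) + 5*(-1/4)) + 10)*5 = (-4*sqrt(-2 - 5/4) + 10)*5 = (-2*I*sqrt(13) + 10)*5 = (10 - 2*I*sqrt(13))*5 = 50 - 10*I*sqrt(13) ≈ 50.0 - 36.056*I)
-16*(-3) + J = -16*(-3) + (50 - 10*I*sqrt(13)) = 48 + (50 - 10*I*sqrt(13)) = 98 - 10*I*sqrt(13)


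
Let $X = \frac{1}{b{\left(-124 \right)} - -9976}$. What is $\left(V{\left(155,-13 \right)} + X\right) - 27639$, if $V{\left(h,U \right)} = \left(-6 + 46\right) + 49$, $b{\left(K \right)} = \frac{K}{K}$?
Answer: $- \frac{274866349}{9977} \approx -27550.0$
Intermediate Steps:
$b{\left(K \right)} = 1$
$X = \frac{1}{9977}$ ($X = \frac{1}{1 - -9976} = \frac{1}{1 + 9976} = \frac{1}{9977} \approx 0.00010023$)
$V{\left(h,U \right)} = 89$ ($V{\left(h,U \right)} = 40 + 49 = 89$)
$\left(V{\left(155,-13 \right)} + X\right) - 27639 = \left(89 + \frac{1}{9977}\right) - 27639 = \frac{887954}{9977} - 27639 = - \frac{274866349}{9977}$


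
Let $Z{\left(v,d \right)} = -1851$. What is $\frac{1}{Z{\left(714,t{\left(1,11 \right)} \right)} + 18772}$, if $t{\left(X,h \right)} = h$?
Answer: $\frac{1}{16921} \approx 5.9098 \cdot 10^{-5}$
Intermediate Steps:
$\frac{1}{Z{\left(714,t{\left(1,11 \right)} \right)} + 18772} = \frac{1}{-1851 + 18772} = \frac{1}{16921}$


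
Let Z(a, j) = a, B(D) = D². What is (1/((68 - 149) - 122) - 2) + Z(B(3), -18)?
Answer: 1420/203 ≈ 6.9951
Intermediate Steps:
(1/((68 - 149) - 122) - 2) + Z(B(3), -18) = (1/((68 - 149) - 122) - 2) + 3² = (1/(-81 - 122) - 2) + 9 = (1/(-203) - 2) + 9 = (-1/203 - 2) + 9 = -407/203 + 9 = 1420/203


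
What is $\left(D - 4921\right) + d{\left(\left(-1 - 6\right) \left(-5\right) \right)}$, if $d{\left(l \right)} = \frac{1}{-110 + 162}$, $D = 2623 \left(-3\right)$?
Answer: $- \frac{665079}{52} \approx -12790.0$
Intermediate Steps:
$D = -7869$
$d{\left(l \right)} = \frac{1}{52}$
$\left(D - 4921\right) + d{\left(\left(-1 - 6\right) \left(-5\right) \right)} = \left(-7869 - 4921\right) + \frac{1}{52} = -12790 + \frac{1}{52} = - \frac{665079}{52}$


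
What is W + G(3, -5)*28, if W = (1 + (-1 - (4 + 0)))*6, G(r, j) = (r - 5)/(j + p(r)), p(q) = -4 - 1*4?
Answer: -256/13 ≈ -19.692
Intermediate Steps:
p(q) = -8 (p(q) = -4 - 4 = -8)
G(r, j) = (-5 + r)/(-8 + j) (G(r, j) = (r - 5)/(j - 8) = (-5 + r)/(-8 + j))
W = -24 (W = (1 + (-1 - 1*4))*6 = (1 + (-1 - 4))*6 = (1 - 5)*6 = -4*6 = -24)
W + G(3, -5)*28 = -24 + ((-5 + 3)/(-8 - 5))*28 = -24 + (-2/(-13))*28 = -24 - 1/13*(-2)*28 = -24 + (2/13)*28 = -24 + 56/13 = -256/13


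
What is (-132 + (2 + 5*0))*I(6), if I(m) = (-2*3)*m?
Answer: 4680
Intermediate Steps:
I(m) = -6*m
(-132 + (2 + 5*0))*I(6) = (-132 + (2 + 5*0))*(-6*6) = (-132 + (2 + 0))*(-36) = (-132 + 2)*(-36) = -130*(-36) = 4680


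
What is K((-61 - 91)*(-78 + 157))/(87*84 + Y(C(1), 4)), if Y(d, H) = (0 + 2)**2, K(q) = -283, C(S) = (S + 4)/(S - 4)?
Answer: -283/7312 ≈ -0.038704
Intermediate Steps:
C(S) = (4 + S)/(-4 + S)
Y(d, H) = 4 (Y(d, H) = 2**2 = 4)
K((-61 - 91)*(-78 + 157))/(87*84 + Y(C(1), 4)) = -283/(87*84 + 4) = -283/(7308 + 4) = -283/7312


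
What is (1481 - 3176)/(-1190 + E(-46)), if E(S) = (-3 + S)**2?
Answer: -1695/1211 ≈ -1.3997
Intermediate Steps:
(1481 - 3176)/(-1190 + E(-46)) = (1481 - 3176)/(-1190 + (-3 - 46)**2) = -1695/(-1190 + (-49)**2) = -1695/(-1190 + 2401) = -1695/1211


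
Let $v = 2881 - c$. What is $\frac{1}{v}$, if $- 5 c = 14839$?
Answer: $\frac{5}{29244} \approx 0.00017098$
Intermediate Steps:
$c = - \frac{14839}{5}$ ($c = \left(- \frac{1}{5}\right) 14839 = - \frac{14839}{5} \approx -2967.8$)
$v = \frac{29244}{5}$ ($v = 2881 - - \frac{14839}{5} = 2881 + \frac{14839}{5} = \frac{29244}{5} \approx 5848.8$)
$\frac{1}{v} = \frac{1}{\frac{29244}{5}} = \frac{5}{29244}$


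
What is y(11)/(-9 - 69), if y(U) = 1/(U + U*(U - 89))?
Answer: 1/66066 ≈ 1.5136e-5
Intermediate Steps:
y(U) = 1/(U + U*(-89 + U))
y(11)/(-9 - 69) = (1/(11*(-88 + 11)))/(-9 - 69) = ((1/11)/(-77))/(-78) = ((1/11)*(-1/77))*(-1/78) = -1/847*(-1/78) = 1/66066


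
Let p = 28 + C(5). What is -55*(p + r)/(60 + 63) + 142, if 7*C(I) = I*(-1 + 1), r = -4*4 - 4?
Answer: 17026/123 ≈ 138.42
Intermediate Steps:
r = -20 (r = -16 - 4 = -20)
C(I) = 0 (C(I) = (I*(-1 + 1))/7 = (I*0)/7 = (⅐)*0 = 0)
p = 28 (p = 28 + 0 = 28)
-55*(p + r)/(60 + 63) + 142 = -55*(28 - 20)/(60 + 63) + 142 = -440/123 + 142 = 17026/123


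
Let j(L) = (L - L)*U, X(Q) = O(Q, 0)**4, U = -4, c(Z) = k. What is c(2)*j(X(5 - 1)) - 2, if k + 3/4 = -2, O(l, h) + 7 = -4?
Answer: -2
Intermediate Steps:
O(l, h) = -11 (O(l, h) = -7 - 4 = -11)
k = -11/4 (k = -3/4 - 2 = -11/4 ≈ -2.7500)
c(Z) = -11/4
X(Q) = 14641 (X(Q) = (-11)**4 = 14641)
j(L) = 0 (j(L) = (L - L)*(-4) = 0*(-4) = 0)
c(2)*j(X(5 - 1)) - 2 = -11/4*0 - 2 = 0 - 2 = -2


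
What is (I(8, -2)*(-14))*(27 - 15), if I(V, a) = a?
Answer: 336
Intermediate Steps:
(I(8, -2)*(-14))*(27 - 15) = (-2*(-14))*(27 - 15) = 28*12 = 336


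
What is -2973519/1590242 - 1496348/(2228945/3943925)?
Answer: -1876958960317699051/708912390938 ≈ -2.6477e+6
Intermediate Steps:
-2973519/1590242 - 1496348/(2228945/3943925) = -2973519*1/1590242 - 1496348/(2228945*(1/3943925)) = -2973519/1590242 - 1496348/445789/788785 = -2973519/1590242 - 1496348*788785/445789 = -2973519/1590242 - 1180296857180/445789 = -1876958960317699051/708912390938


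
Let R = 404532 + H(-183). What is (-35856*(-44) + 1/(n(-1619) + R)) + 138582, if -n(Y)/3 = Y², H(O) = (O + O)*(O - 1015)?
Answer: 12048875866817/7020483 ≈ 1.7162e+6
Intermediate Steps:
H(O) = 2*O*(-1015 + O) (H(O) = (2*O)*(-1015 + O) = 2*O*(-1015 + O))
n(Y) = -3*Y²
R = 843000 (R = 404532 + 2*(-183)*(-1015 - 183) = 404532 + 2*(-183)*(-1198) = 404532 + 438468 = 843000)
(-35856*(-44) + 1/(n(-1619) + R)) + 138582 = (-35856*(-44) + 1/(-3*(-1619)² + 843000)) + 138582 = (1577664 + 1/(-3*2621161 + 843000)) + 138582 = (1577664 + 1/(-7863483 + 843000)) + 138582 = (1577664 + 1/(-7020483)) + 138582 = (1577664 - 1/7020483) + 138582 = 11075963291711/7020483 + 138582 = 12048875866817/7020483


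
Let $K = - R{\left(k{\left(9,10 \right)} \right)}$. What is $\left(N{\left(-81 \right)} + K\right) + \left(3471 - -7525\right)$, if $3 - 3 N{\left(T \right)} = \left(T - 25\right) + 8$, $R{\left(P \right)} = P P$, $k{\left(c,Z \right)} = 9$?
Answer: $\frac{32846}{3} \approx 10949.0$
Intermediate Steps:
$R{\left(P \right)} = P^{2}$
$K = -81$ ($K = - 9^{2} = \left(-1\right) 81 = -81$)
$N{\left(T \right)} = \frac{20}{3} - \frac{T}{3}$ ($N{\left(T \right)} = 1 - \frac{\left(T - 25\right) + 8}{3} = 1 - \frac{\left(-25 + T\right) + 8}{3} = 1 - \frac{-17 + T}{3} = 1 - \left(- \frac{17}{3} + \frac{T}{3}\right) = \frac{20}{3} - \frac{T}{3}$)
$\left(N{\left(-81 \right)} + K\right) + \left(3471 - -7525\right) = \left(\left(\frac{20}{3} - -27\right) - 81\right) + \left(3471 - -7525\right) = \left(\left(\frac{20}{3} + 27\right) - 81\right) + \left(3471 + 7525\right) = \left(\frac{101}{3} - 81\right) + 10996 = - \frac{142}{3} + 10996 = \frac{32846}{3}$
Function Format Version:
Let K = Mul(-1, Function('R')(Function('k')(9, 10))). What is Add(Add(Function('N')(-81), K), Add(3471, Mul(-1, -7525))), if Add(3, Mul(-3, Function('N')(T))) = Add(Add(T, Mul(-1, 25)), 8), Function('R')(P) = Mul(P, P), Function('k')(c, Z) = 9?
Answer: Rational(32846, 3) ≈ 10949.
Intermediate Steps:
Function('R')(P) = Pow(P, 2)
K = -81 (K = Mul(-1, Pow(9, 2)) = Mul(-1, 81) = -81)
Function('N')(T) = Add(Rational(20, 3), Mul(Rational(-1, 3), T)) (Function('N')(T) = Add(1, Mul(Rational(-1, 3), Add(Add(T, Mul(-1, 25)), 8))) = Add(1, Mul(Rational(-1, 3), Add(Add(T, -25), 8))) = Add(1, Mul(Rational(-1, 3), Add(Add(-25, T), 8))) = Add(1, Mul(Rational(-1, 3), Add(-17, T))) = Add(1, Add(Rational(17, 3), Mul(Rational(-1, 3), T))) = Add(Rational(20, 3), Mul(Rational(-1, 3), T)))
Add(Add(Function('N')(-81), K), Add(3471, Mul(-1, -7525))) = Add(Add(Add(Rational(20, 3), Mul(Rational(-1, 3), -81)), -81), Add(3471, Mul(-1, -7525))) = Add(Add(Add(Rational(20, 3), 27), -81), Add(3471, 7525)) = Add(Add(Rational(101, 3), -81), 10996) = Add(Rational(-142, 3), 10996) = Rational(32846, 3)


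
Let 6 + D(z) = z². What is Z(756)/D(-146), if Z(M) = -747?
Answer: -747/21310 ≈ -0.035054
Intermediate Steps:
D(z) = -6 + z²
Z(756)/D(-146) = -747/(-6 + (-146)²) = -747/(-6 + 21316) = -747/21310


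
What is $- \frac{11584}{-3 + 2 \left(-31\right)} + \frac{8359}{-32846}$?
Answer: $\frac{379944729}{2134990} \approx 177.96$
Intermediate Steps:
$- \frac{11584}{-3 + 2 \left(-31\right)} + \frac{8359}{-32846} = - \frac{11584}{-3 - 62} + 8359 \left(- \frac{1}{32846}\right) = - \frac{11584}{-65} - \frac{8359}{32846} = \left(-11584\right) \left(- \frac{1}{65}\right) - \frac{8359}{32846} = \frac{11584}{65} - \frac{8359}{32846} = \frac{379944729}{2134990}$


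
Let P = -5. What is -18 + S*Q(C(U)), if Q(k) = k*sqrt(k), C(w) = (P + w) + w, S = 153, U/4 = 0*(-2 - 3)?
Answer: -18 - 765*I*sqrt(5) ≈ -18.0 - 1710.6*I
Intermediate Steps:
U = 0 (U = 4*(0*(-2 - 3)) = 4*(0*(-5)) = 4*0 = 0)
C(w) = -5 + 2*w (C(w) = (-5 + w) + w = -5 + 2*w)
Q(k) = k**(3/2)
-18 + S*Q(C(U)) = -18 + 153*(-5 + 2*0)**(3/2) = -18 + 153*(-5 + 0)**(3/2) = -18 + 153*(-5)**(3/2) = -18 + 153*(-5*I*sqrt(5)) = -18 - 765*I*sqrt(5)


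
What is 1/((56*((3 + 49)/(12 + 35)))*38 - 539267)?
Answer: -47/25234893 ≈ -1.8625e-6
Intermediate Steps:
1/((56*((3 + 49)/(12 + 35)))*38 - 539267) = 1/((56*(52/47))*38 - 539267) = 1/((2912/47)*38 - 539267) = 1/(110656/47 - 539267) = 1/(-25234893/47) = -47/25234893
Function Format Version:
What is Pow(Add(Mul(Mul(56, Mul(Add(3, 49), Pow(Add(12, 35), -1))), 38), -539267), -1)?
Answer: Rational(-47, 25234893) ≈ -1.8625e-6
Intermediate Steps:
Pow(Add(Mul(Mul(56, Mul(Add(3, 49), Pow(Add(12, 35), -1))), 38), -539267), -1) = Pow(Add(Mul(Mul(56, Mul(52, Pow(47, -1))), 38), -539267), -1) = Pow(Add(Mul(Mul(56, Mul(52, Rational(1, 47))), 38), -539267), -1) = Pow(Add(Mul(Mul(56, Rational(52, 47)), 38), -539267), -1) = Pow(Add(Mul(Rational(2912, 47), 38), -539267), -1) = Pow(Add(Rational(110656, 47), -539267), -1) = Pow(Rational(-25234893, 47), -1) = Rational(-47, 25234893)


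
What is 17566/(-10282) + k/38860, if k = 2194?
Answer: -165014013/99889630 ≈ -1.6520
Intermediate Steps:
17566/(-10282) + k/38860 = 17566/(-10282) + 2194/38860 = 17566*(-1/10282) + 2194*(1/38860) = -8783/5141 + 1097/19430 = -165014013/99889630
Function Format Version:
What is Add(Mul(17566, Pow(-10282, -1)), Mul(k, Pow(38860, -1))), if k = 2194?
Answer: Rational(-165014013, 99889630) ≈ -1.6520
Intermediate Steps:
Add(Mul(17566, Pow(-10282, -1)), Mul(k, Pow(38860, -1))) = Add(Mul(17566, Pow(-10282, -1)), Mul(2194, Pow(38860, -1))) = Add(Mul(17566, Rational(-1, 10282)), Mul(2194, Rational(1, 38860))) = Add(Rational(-8783, 5141), Rational(1097, 19430)) = Rational(-165014013, 99889630)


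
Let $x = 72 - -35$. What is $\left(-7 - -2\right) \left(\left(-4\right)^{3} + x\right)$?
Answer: $-215$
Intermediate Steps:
$x = 107$ ($x = 72 + 35 = 107$)
$\left(-7 - -2\right) \left(\left(-4\right)^{3} + x\right) = \left(-7 - -2\right) \left(\left(-4\right)^{3} + 107\right) = \left(-7 + 2\right) \left(-64 + 107\right) = \left(-5\right) 43 = -215$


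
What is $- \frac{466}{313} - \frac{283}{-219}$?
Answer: $- \frac{13475}{68547} \approx -0.19658$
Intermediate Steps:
$- \frac{466}{313} - \frac{283}{-219} = \left(-466\right) \frac{1}{313} - - \frac{283}{219} = - \frac{466}{313} + \frac{283}{219} = - \frac{13475}{68547}$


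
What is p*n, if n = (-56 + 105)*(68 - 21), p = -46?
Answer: -105938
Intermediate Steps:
n = 2303 (n = 49*47 = 2303)
p*n = -46*2303 = -105938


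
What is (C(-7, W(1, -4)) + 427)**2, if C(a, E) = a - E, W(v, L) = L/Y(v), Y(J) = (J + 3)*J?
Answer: 177241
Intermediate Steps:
Y(J) = J*(3 + J) (Y(J) = (3 + J)*J = J*(3 + J))
W(v, L) = L/(v*(3 + v)) (W(v, L) = L/((v*(3 + v))) = L*(1/(v*(3 + v))) = L/(v*(3 + v)))
(C(-7, W(1, -4)) + 427)**2 = ((-7 - (-4)/(1*(3 + 1))) + 427)**2 = ((-7 - (-4)/4) + 427)**2 = ((-7 - 1*(-1)) + 427)**2 = ((-7 + 1) + 427)**2 = (-6 + 427)**2 = 421**2 = 177241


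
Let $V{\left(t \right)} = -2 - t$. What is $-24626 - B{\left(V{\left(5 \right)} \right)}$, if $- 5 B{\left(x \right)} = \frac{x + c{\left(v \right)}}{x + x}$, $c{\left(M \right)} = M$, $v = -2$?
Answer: $- \frac{1723811}{70} \approx -24626.0$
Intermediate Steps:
$B{\left(x \right)} = - \frac{-2 + x}{10 x}$ ($B{\left(x \right)} = - \frac{\left(x - 2\right) \frac{1}{x + x}}{5} = - \frac{\left(-2 + x\right) \frac{1}{2 x}}{5} = - \frac{\frac{1}{2} \frac{1}{x} \left(-2 + x\right)}{5} = - \frac{-2 + x}{10 x}$)
$-24626 - B{\left(V{\left(5 \right)} \right)} = -24626 - \frac{2 - \left(-2 - 5\right)}{10 \left(-2 - 5\right)} = -24626 - \frac{2 - -7}{10 \left(-7\right)} = -24626 - \frac{1}{10} \left(- \frac{1}{7}\right) \left(2 + 7\right) = -24626 - \frac{1}{10} \left(- \frac{1}{7}\right) 9 = -24626 - - \frac{9}{70} = -24626 + \frac{9}{70} = - \frac{1723811}{70}$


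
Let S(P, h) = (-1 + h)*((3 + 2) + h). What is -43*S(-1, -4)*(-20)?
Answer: -4300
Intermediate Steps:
S(P, h) = (-1 + h)*(5 + h)
-43*S(-1, -4)*(-20) = -43*(-5 + (-4)² + 4*(-4))*(-20) = -43*(-5 + 16 - 16)*(-20) = -43*(-5)*(-20) = 215*(-20) = -4300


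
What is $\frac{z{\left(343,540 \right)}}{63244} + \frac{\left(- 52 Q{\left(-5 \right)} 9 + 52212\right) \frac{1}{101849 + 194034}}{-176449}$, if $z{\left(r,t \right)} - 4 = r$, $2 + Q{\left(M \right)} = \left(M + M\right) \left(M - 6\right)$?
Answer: $\frac{18116160544057}{3301859161730948} \approx 0.0054867$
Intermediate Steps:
$Q{\left(M \right)} = -2 + 2 M \left(-6 + M\right)$ ($Q{\left(M \right)} = -2 + \left(M + M\right) \left(M - 6\right) = -2 + 2 M \left(-6 + M\right)$)
$z{\left(r,t \right)} = 4 + r$
$\frac{z{\left(343,540 \right)}}{63244} + \frac{\left(- 52 Q{\left(-5 \right)} 9 + 52212\right) \frac{1}{101849 + 194034}}{-176449} = \frac{4 + 343}{63244} + \frac{\left(- 52 \left(-2 - -60 + 2 \left(-5\right)^{2}\right) 9 + 52212\right) \frac{1}{101849 + 194034}}{-176449} = 347 \cdot \frac{1}{63244} + \frac{- 52 \left(-2 + 60 + 2 \cdot 25\right) 9 + 52212}{295883} \left(- \frac{1}{176449}\right) = \frac{347}{63244} + \left(- 52 \left(-2 + 60 + 50\right) 9 + 52212\right) \frac{1}{295883} \left(- \frac{1}{176449}\right) = \frac{347}{63244} + \left(\left(-52\right) 108 \cdot 9 + 52212\right) \frac{1}{295883} \left(- \frac{1}{176449}\right) = \frac{347}{63244} + \left(\left(-5616\right) 9 + 52212\right) \frac{1}{295883} \left(- \frac{1}{176449}\right) = \frac{347}{63244} + \left(-50544 + 52212\right) \frac{1}{295883} \left(- \frac{1}{176449}\right) = \frac{347}{63244} + 1668 \cdot \frac{1}{295883} \left(- \frac{1}{176449}\right) = \frac{347}{63244} + \frac{1668}{295883} \left(- \frac{1}{176449}\right) = \frac{347}{63244} - \frac{1668}{52208259467} = \frac{18116160544057}{3301859161730948}$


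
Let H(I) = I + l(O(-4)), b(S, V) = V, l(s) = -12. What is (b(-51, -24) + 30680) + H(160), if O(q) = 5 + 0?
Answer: 30804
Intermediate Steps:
O(q) = 5
H(I) = -12 + I (H(I) = I - 12 = -12 + I)
(b(-51, -24) + 30680) + H(160) = (-24 + 30680) + (-12 + 160) = 30656 + 148 = 30804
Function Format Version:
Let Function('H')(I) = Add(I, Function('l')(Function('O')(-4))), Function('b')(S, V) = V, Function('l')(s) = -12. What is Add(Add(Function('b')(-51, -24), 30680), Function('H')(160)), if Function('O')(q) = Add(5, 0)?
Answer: 30804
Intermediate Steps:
Function('O')(q) = 5
Function('H')(I) = Add(-12, I) (Function('H')(I) = Add(I, -12) = Add(-12, I))
Add(Add(Function('b')(-51, -24), 30680), Function('H')(160)) = Add(Add(-24, 30680), Add(-12, 160)) = Add(30656, 148) = 30804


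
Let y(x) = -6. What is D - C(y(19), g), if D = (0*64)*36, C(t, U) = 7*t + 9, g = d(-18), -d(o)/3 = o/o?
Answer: 33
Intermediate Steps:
d(o) = -3 (d(o) = -3*o/o = -3*1 = -3)
g = -3
C(t, U) = 9 + 7*t
D = 0 (D = 0*36 = 0)
D - C(y(19), g) = 0 - (9 + 7*(-6)) = 0 - (9 - 42) = 0 - 1*(-33) = 0 + 33 = 33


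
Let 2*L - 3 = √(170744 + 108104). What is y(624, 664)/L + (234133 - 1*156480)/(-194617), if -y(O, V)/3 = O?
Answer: -1024565617/2856147877 - 29952*√4357/278839 ≈ -7.4491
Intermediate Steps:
y(O, V) = -3*O
L = 3/2 + 4*√4357 (L = 3/2 + √(170744 + 108104)/2 = 3/2 + √278848/2 = 3/2 + (8*√4357)/2 = 3/2 + 4*√4357 ≈ 265.53)
y(624, 664)/L + (234133 - 1*156480)/(-194617) = (-3*624)/(3/2 + 4*√4357) + (234133 - 1*156480)/(-194617) = -1872/(3/2 + 4*√4357) + (234133 - 156480)*(-1/194617) = -1872/(3/2 + 4*√4357) + 77653*(-1/194617) = -1872/(3/2 + 4*√4357) - 4087/10243 = -4087/10243 - 1872/(3/2 + 4*√4357)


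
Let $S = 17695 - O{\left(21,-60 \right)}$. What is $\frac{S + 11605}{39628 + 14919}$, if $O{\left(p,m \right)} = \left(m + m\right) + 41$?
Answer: $\frac{29379}{54547} \approx 0.5386$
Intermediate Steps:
$O{\left(p,m \right)} = 41 + 2 m$ ($O{\left(p,m \right)} = 2 m + 41 = 41 + 2 m$)
$S = 17774$ ($S = 17695 - \left(41 + 2 \left(-60\right)\right) = 17695 - \left(41 - 120\right) = 17695 - -79 = 17695 + 79 = 17774$)
$\frac{S + 11605}{39628 + 14919} = \frac{17774 + 11605}{39628 + 14919} = \frac{29379}{54547}$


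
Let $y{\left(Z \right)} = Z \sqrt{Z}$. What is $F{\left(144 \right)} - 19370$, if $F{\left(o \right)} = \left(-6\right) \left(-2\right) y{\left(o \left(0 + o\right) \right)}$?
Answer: $35812438$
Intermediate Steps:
$y{\left(Z \right)} = Z^{\frac{3}{2}}$
$F{\left(o \right)} = 12 \left(o^{2}\right)^{\frac{3}{2}}$ ($F{\left(o \right)} = \left(-6\right) \left(-2\right) \left(o \left(0 + o\right)\right)^{\frac{3}{2}} = 12 \left(o o\right)^{\frac{3}{2}} = 12 \left(o^{2}\right)^{\frac{3}{2}}$)
$F{\left(144 \right)} - 19370 = 12 \left(144^{2}\right)^{\frac{3}{2}} - 19370 = 12 \cdot 20736^{\frac{3}{2}} - 19370 = 12 \cdot 2985984 - 19370 = 35831808 - 19370 = 35812438$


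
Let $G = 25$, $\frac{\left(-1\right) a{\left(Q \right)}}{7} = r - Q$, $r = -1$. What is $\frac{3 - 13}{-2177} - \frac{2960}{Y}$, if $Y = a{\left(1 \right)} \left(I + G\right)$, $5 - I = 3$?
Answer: $- \frac{460010}{58779} \approx -7.8261$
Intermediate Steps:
$a{\left(Q \right)} = 7 + 7 Q$ ($a{\left(Q \right)} = - 7 \left(-1 - Q\right) = 7 + 7 Q$)
$I = 2$ ($I = 5 - 3 = 2$)
$Y = 378$ ($Y = \left(7 + 7 \cdot 1\right) \left(2 + 25\right) = \left(7 + 7\right) 27 = 14 \cdot 27 = 378$)
$\frac{3 - 13}{-2177} - \frac{2960}{Y} = \frac{3 - 13}{-2177} - \frac{2960}{378} = \left(3 - 13\right) \left(- \frac{1}{2177}\right) - \frac{1480}{189} = \left(-10\right) \left(- \frac{1}{2177}\right) - \frac{1480}{189} = \frac{10}{2177} - \frac{1480}{189} = - \frac{460010}{58779}$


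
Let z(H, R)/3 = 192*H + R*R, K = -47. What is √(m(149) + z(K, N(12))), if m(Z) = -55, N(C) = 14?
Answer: I*√26539 ≈ 162.91*I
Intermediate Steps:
z(H, R) = 3*R² + 576*H (z(H, R) = 3*(192*H + R*R) = 3*(192*H + R²) = 3*(R² + 192*H) = 3*R² + 576*H)
√(m(149) + z(K, N(12))) = √(-55 + (3*14² + 576*(-47))) = √(-55 + (3*196 - 27072)) = √(-55 + (588 - 27072)) = √(-55 - 26484) = √(-26539) = I*√26539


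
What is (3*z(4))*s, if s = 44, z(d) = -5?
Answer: -660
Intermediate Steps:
(3*z(4))*s = (3*(-5))*44 = -15*44 = -660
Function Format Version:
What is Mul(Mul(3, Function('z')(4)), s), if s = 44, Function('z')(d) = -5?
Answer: -660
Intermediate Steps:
Mul(Mul(3, Function('z')(4)), s) = Mul(Mul(3, -5), 44) = Mul(-15, 44) = -660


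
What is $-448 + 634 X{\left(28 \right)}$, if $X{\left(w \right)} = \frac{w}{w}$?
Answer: $186$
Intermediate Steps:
$X{\left(w \right)} = 1$
$-448 + 634 X{\left(28 \right)} = -448 + 634 \cdot 1 = -448 + 634 = 186$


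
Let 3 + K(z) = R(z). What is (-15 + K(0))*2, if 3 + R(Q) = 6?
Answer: -30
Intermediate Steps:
R(Q) = 3 (R(Q) = -3 + 6 = 3)
K(z) = 0 (K(z) = -3 + 3 = 0)
(-15 + K(0))*2 = (-15 + 0)*2 = -15*2 = -30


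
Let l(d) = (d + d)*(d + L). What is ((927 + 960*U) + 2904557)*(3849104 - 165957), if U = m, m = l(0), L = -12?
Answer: 10701324678148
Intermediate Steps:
l(d) = 2*d*(-12 + d) (l(d) = (d + d)*(d - 12) = (2*d)*(-12 + d) = 2*d*(-12 + d))
m = 0 (m = 2*0*(-12 + 0) = 2*0*(-12) = 0)
U = 0
((927 + 960*U) + 2904557)*(3849104 - 165957) = ((927 + 960*0) + 2904557)*(3849104 - 165957) = ((927 + 0) + 2904557)*3683147 = (927 + 2904557)*3683147 = 2905484*3683147 = 10701324678148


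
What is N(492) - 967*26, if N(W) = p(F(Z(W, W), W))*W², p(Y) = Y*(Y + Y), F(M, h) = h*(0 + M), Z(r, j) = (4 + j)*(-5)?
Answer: 720765131164851658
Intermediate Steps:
Z(r, j) = -20 - 5*j
F(M, h) = M*h (F(M, h) = h*M = M*h)
p(Y) = 2*Y² (p(Y) = Y*(2*Y) = 2*Y²)
N(W) = 2*W⁴*(-20 - 5*W)² (N(W) = (2*((-20 - 5*W)*W)²)*W² = (2*(W*(-20 - 5*W))²)*W² = (2*(W²*(-20 - 5*W)²))*W² = (2*W²*(-20 - 5*W)²)*W² = 2*W⁴*(-20 - 5*W)²)
N(492) - 967*26 = 50*492⁴*(4 + 492)² - 967*26 = 50*58594980096*496² - 25142 = 50*58594980096*246016 - 25142 = 720765131164876800 - 25142 = 720765131164851658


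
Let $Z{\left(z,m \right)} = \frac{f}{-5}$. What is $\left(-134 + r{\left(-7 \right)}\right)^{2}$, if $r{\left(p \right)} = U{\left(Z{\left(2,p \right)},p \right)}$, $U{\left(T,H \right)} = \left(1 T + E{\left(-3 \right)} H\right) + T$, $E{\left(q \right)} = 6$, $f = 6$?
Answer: $\frac{795664}{25} \approx 31827.0$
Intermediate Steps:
$Z{\left(z,m \right)} = - \frac{6}{5}$ ($Z{\left(z,m \right)} = \frac{6}{-5} = 6 \left(- \frac{1}{5}\right) = - \frac{6}{5}$)
$U{\left(T,H \right)} = 2 T + 6 H$ ($U{\left(T,H \right)} = \left(1 T + 6 H\right) + T = \left(T + 6 H\right) + T = 2 T + 6 H$)
$r{\left(p \right)} = - \frac{12}{5} + 6 p$ ($r{\left(p \right)} = 2 \left(- \frac{6}{5}\right) + 6 p = - \frac{12}{5} + 6 p$)
$\left(-134 + r{\left(-7 \right)}\right)^{2} = \left(-134 + \left(- \frac{12}{5} + 6 \left(-7\right)\right)\right)^{2} = \left(-134 - \frac{222}{5}\right)^{2} = \left(- \frac{892}{5}\right)^{2} = \frac{795664}{25}$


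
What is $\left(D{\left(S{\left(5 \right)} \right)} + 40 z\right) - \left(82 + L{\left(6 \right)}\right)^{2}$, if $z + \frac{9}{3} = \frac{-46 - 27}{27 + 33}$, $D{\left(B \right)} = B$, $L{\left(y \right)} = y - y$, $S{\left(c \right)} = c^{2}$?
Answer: $- \frac{20603}{3} \approx -6867.7$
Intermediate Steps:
$L{\left(y \right)} = 0$
$z = - \frac{253}{60}$ ($z = -3 + \frac{-46 - 27}{27 + 33} = -3 - \frac{73}{60} = - \frac{253}{60} \approx -4.2167$)
$\left(D{\left(S{\left(5 \right)} \right)} + 40 z\right) - \left(82 + L{\left(6 \right)}\right)^{2} = \left(5^{2} + 40 \left(- \frac{253}{60}\right)\right) - \left(82 + 0\right)^{2} = \left(25 - \frac{506}{3}\right) - 82^{2} = - \frac{431}{3} - 6724 = - \frac{20603}{3}$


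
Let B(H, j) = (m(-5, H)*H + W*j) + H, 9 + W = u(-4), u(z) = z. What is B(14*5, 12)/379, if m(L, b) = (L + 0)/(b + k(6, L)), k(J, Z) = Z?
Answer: -1188/4927 ≈ -0.24112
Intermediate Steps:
W = -13 (W = -9 - 4 = -13)
m(L, b) = L/(L + b) (m(L, b) = (L + 0)/(b + L) = L/(L + b))
B(H, j) = H - 13*j - 5*H/(-5 + H) (B(H, j) = ((-5/(-5 + H))*H - 13*j) + H = (-5*H/(-5 + H) - 13*j) + H = (-13*j - 5*H/(-5 + H)) + H = H - 13*j - 5*H/(-5 + H))
B(14*5, 12)/379 = ((-70*5 + (-5 + 14*5)*(14*5 - 13*12))/(-5 + 14*5))/379 = ((-5*70 + (-5 + 70)*(70 - 156))/(-5 + 70))*(1/379) = ((-350 + 65*(-86))/65)*(1/379) = ((-350 - 5590)/65)*(1/379) = ((1/65)*(-5940))*(1/379) = -1188/13*1/379 = -1188/4927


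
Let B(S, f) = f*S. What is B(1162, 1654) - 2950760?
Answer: -1028812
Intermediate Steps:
B(S, f) = S*f
B(1162, 1654) - 2950760 = 1162*1654 - 2950760 = 1921948 - 2950760 = -1028812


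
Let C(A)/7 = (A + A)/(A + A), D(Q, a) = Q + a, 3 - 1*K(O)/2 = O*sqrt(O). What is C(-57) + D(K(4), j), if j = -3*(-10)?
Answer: 27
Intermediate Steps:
j = 30
K(O) = 6 - 2*O**(3/2) (K(O) = 6 - 2*O*sqrt(O) = 6 - 2*O**(3/2))
C(A) = 7 (C(A) = 7*((A + A)/(A + A)) = 7*((2*A)/((2*A))) = 7*((2*A)*(1/(2*A))) = 7*1 = 7)
C(-57) + D(K(4), j) = 7 + ((6 - 2*4**(3/2)) + 30) = 7 + ((6 - 2*8) + 30) = 7 + ((6 - 16) + 30) = 7 + (-10 + 30) = 7 + 20 = 27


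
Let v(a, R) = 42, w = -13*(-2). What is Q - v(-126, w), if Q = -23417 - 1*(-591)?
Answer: -22868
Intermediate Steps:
w = 26
Q = -22826 (Q = -23417 + 591 = -22826)
Q - v(-126, w) = -22826 - 1*42 = -22826 - 42 = -22868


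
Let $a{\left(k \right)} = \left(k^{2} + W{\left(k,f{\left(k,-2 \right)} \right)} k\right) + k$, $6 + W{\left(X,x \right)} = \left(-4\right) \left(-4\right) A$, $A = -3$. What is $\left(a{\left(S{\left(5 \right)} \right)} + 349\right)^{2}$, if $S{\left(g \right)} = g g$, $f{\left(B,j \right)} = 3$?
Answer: $123201$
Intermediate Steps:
$S{\left(g \right)} = g^{2}$
$W{\left(X,x \right)} = -54$ ($W{\left(X,x \right)} = -6 + \left(-4\right) \left(-4\right) \left(-3\right) = -6 + 16 \left(-3\right) = -6 - 48 = -54$)
$a{\left(k \right)} = k^{2} - 53 k$ ($a{\left(k \right)} = \left(k^{2} - 54 k\right) + k = k^{2} - 53 k$)
$\left(a{\left(S{\left(5 \right)} \right)} + 349\right)^{2} = \left(5^{2} \left(-53 + 5^{2}\right) + 349\right)^{2} = \left(25 \left(-53 + 25\right) + 349\right)^{2} = \left(25 \left(-28\right) + 349\right)^{2} = \left(-700 + 349\right)^{2} = \left(-351\right)^{2} = 123201$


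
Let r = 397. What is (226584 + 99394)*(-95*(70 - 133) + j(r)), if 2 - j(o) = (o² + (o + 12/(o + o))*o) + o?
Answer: -100933872052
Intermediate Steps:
j(o) = 2 - o - o² - o*(o + 6/o) (j(o) = 2 - ((o² + (o + 12/(o + o))*o) + o) = 2 - ((o² + (o + 12/((2*o)))*o) + o) = 2 - ((o² + (o + 12*(1/(2*o)))*o) + o) = 2 - ((o² + (o + 6/o)*o) + o) = 2 - ((o² + o*(o + 6/o)) + o) = 2 - (o + o² + o*(o + 6/o)) = 2 + (-o - o² - o*(o + 6/o)) = 2 - o - o² - o*(o + 6/o))
(226584 + 99394)*(-95*(70 - 133) + j(r)) = (226584 + 99394)*(-95*(70 - 133) + (-4 - 1*397 - 2*397²)) = 325978*(-95*(-63) + (-4 - 397 - 2*157609)) = 325978*(5985 + (-4 - 397 - 315218)) = 325978*(5985 - 315619) = 325978*(-309634) = -100933872052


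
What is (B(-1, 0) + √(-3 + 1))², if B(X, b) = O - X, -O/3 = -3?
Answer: (10 + I*√2)² ≈ 98.0 + 28.284*I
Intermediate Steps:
O = 9 (O = -3*(-3) = 9)
B(X, b) = 9 - X
(B(-1, 0) + √(-3 + 1))² = ((9 - 1*(-1)) + √(-3 + 1))² = ((9 + 1) + √(-2))² = (10 + I*√2)²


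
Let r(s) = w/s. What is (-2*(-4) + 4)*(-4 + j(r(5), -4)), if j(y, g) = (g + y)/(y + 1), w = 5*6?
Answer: -312/7 ≈ -44.571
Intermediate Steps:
w = 30
r(s) = 30/s
j(y, g) = (g + y)/(1 + y)
(-2*(-4) + 4)*(-4 + j(r(5), -4)) = (-2*(-4) + 4)*(-4 + (-4 + 30/5)/(1 + 30/5)) = (8 + 4)*(-4 + (-4 + 30*(1/5))/(1 + 30*(1/5))) = 12*(-4 + (-4 + 6)/(1 + 6)) = 12*(-4 + 2/7) = 12*(-26/7) = -312/7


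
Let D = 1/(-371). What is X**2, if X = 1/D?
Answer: 137641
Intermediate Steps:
D = -1/371 ≈ -0.0026954
X = -371 (X = 1/(-1/371) = -371)
X**2 = (-371)**2 = 137641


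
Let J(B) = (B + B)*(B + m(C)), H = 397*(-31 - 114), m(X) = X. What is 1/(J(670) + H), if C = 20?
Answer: 1/867035 ≈ 1.1534e-6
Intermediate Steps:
H = -57565 (H = 397*(-145) = -57565)
J(B) = 2*B*(20 + B) (J(B) = (B + B)*(B + 20) = (2*B)*(20 + B) = 2*B*(20 + B))
1/(J(670) + H) = 1/(2*670*(20 + 670) - 57565) = 1/(2*670*690 - 57565) = 1/(924600 - 57565) = 1/867035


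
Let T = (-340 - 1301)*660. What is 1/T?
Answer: -1/1083060 ≈ -9.2331e-7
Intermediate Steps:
T = -1083060 (T = -1641*660 = -1083060)
1/T = 1/(-1083060) = -1/1083060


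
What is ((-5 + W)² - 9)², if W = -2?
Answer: 1600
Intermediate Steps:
((-5 + W)² - 9)² = ((-5 - 2)² - 9)² = ((-7)² - 9)² = (49 - 9)² = 40² = 1600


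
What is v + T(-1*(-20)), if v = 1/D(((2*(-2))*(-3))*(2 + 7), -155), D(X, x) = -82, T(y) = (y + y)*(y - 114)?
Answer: -308321/82 ≈ -3760.0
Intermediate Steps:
T(y) = 2*y*(-114 + y) (T(y) = (2*y)*(-114 + y) = 2*y*(-114 + y))
v = -1/82 (v = 1/(-82) = -1/82 ≈ -0.012195)
v + T(-1*(-20)) = -1/82 + 2*(-1*(-20))*(-114 - 1*(-20)) = -1/82 + 2*20*(-114 + 20) = -1/82 + 2*20*(-94) = -1/82 - 3760 = -308321/82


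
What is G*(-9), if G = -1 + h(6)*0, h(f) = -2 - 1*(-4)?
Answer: 9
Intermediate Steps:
h(f) = 2 (h(f) = -2 + 4 = 2)
G = -1 (G = -1 + 2*0 = -1 + 0 = -1)
G*(-9) = -1*(-9) = 9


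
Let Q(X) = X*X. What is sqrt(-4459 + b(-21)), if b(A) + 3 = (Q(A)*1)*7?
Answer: 5*I*sqrt(55) ≈ 37.081*I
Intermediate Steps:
Q(X) = X**2
b(A) = -3 + 7*A**2 (b(A) = -3 + (A**2*1)*7 = -3 + A**2*7 = -3 + 7*A**2)
sqrt(-4459 + b(-21)) = sqrt(-4459 + (-3 + 7*(-21)**2)) = sqrt(-4459 + (-3 + 7*441)) = sqrt(-4459 + (-3 + 3087)) = sqrt(-4459 + 3084) = sqrt(-1375) = 5*I*sqrt(55)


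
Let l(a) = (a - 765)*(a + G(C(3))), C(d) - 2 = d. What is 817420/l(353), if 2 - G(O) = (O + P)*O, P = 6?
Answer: -40871/6180 ≈ -6.6134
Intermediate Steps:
C(d) = 2 + d
G(O) = 2 - O*(6 + O) (G(O) = 2 - (O + 6)*O = 2 - (6 + O)*O = 2 - O*(6 + O))
l(a) = (-765 + a)*(-53 + a) (l(a) = (a - 765)*(a + (2 - (2 + 3)² - 6*(2 + 3))) = (-765 + a)*(a + (2 - 1*5² - 6*5)) = (-765 + a)*(a + (2 - 1*25 - 30)) = (-765 + a)*(a + (2 - 25 - 30)) = (-765 + a)*(a - 53) = (-765 + a)*(-53 + a))
817420/l(353) = 817420/(40545 + 353² - 818*353) = 817420/(40545 + 124609 - 288754) = 817420/(-123600) = 817420*(-1/123600) = -40871/6180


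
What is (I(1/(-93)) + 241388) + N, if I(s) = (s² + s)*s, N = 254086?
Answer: 398537980310/804357 ≈ 4.9547e+5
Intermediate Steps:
I(s) = s*(s + s²) (I(s) = (s + s²)*s = s*(s + s²))
(I(1/(-93)) + 241388) + N = ((1/(-93))²*(1 + 1/(-93)) + 241388) + 254086 = ((-1/93)²*(1 - 1/93) + 241388) + 254086 = ((1/8649)*(92/93) + 241388) + 254086 = (92/804357 + 241388) + 254086 = 194162127608/804357 + 254086 = 398537980310/804357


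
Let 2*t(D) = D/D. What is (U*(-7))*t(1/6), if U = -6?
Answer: 21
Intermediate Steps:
t(D) = ½ (t(D) = (D/D)/2 = (½)*1 = ½)
(U*(-7))*t(1/6) = -6*(-7)*(½) = 42*(½) = 21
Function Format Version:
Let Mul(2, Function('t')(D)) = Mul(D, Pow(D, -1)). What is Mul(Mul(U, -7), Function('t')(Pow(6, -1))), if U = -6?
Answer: 21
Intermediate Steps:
Function('t')(D) = Rational(1, 2) (Function('t')(D) = Mul(Rational(1, 2), Mul(D, Pow(D, -1))) = Mul(Rational(1, 2), 1) = Rational(1, 2))
Mul(Mul(U, -7), Function('t')(Pow(6, -1))) = Mul(Mul(-6, -7), Rational(1, 2)) = Mul(42, Rational(1, 2)) = 21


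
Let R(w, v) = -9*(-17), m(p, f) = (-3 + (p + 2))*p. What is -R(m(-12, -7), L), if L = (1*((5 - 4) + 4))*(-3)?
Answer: -153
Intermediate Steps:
m(p, f) = p*(-1 + p) (m(p, f) = (-3 + (2 + p))*p = (-1 + p)*p = p*(-1 + p))
L = -15 (L = (1*(1 + 4))*(-3) = (1*5)*(-3) = 5*(-3) = -15)
R(w, v) = 153
-R(m(-12, -7), L) = -1*153 = -153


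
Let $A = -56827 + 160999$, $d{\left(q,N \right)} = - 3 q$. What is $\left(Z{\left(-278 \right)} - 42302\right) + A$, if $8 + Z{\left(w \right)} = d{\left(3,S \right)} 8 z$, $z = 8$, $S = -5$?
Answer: $61286$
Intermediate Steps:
$Z{\left(w \right)} = -584$ ($Z{\left(w \right)} = -8 + \left(-3\right) 3 \cdot 8 \cdot 8 = -8 + \left(-9\right) 8 \cdot 8 = -8 - 576 = -584$)
$A = 104172$
$\left(Z{\left(-278 \right)} - 42302\right) + A = \left(-584 - 42302\right) + 104172 = -42886 + 104172 = 61286$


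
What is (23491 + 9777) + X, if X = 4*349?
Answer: 34664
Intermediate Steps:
X = 1396
(23491 + 9777) + X = (23491 + 9777) + 1396 = 33268 + 1396 = 34664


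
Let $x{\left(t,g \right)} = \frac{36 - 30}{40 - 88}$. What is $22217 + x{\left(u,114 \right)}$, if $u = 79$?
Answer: $\frac{177735}{8} \approx 22217.0$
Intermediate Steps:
$x{\left(t,g \right)} = - \frac{1}{8}$ ($x{\left(t,g \right)} = \frac{6}{-48} = 6 \left(- \frac{1}{48}\right) = - \frac{1}{8}$)
$22217 + x{\left(u,114 \right)} = 22217 - \frac{1}{8} = \frac{177735}{8}$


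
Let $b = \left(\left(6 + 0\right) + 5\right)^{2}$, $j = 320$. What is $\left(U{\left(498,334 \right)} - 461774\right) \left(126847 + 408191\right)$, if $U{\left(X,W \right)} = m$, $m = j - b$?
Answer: $-246960164850$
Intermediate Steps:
$b = 121$ ($b = \left(6 + 5\right)^{2} = 11^{2} = 121$)
$m = 199$ ($m = 320 - 121 = 199$)
$U{\left(X,W \right)} = 199$
$\left(U{\left(498,334 \right)} - 461774\right) \left(126847 + 408191\right) = \left(199 - 461774\right) \left(126847 + 408191\right) = \left(-461575\right) 535038 = -246960164850$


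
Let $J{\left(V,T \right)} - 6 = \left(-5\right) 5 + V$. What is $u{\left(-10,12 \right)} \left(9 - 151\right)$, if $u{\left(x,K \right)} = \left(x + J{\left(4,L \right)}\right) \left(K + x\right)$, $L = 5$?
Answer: $7100$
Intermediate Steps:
$J{\left(V,T \right)} = -19 + V$ ($J{\left(V,T \right)} = 6 + \left(\left(-5\right) 5 + V\right) = 6 + \left(-25 + V\right) = -19 + V$)
$u{\left(x,K \right)} = \left(-15 + x\right) \left(K + x\right)$ ($u{\left(x,K \right)} = \left(x + \left(-19 + 4\right)\right) \left(K + x\right) = \left(x - 15\right) \left(K + x\right) = \left(-15 + x\right) \left(K + x\right)$)
$u{\left(-10,12 \right)} \left(9 - 151\right) = \left(\left(-10\right)^{2} - 180 - -150 + 12 \left(-10\right)\right) \left(9 - 151\right) = \left(100 - 180 + 150 - 120\right) \left(-142\right) = \left(-50\right) \left(-142\right) = 7100$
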